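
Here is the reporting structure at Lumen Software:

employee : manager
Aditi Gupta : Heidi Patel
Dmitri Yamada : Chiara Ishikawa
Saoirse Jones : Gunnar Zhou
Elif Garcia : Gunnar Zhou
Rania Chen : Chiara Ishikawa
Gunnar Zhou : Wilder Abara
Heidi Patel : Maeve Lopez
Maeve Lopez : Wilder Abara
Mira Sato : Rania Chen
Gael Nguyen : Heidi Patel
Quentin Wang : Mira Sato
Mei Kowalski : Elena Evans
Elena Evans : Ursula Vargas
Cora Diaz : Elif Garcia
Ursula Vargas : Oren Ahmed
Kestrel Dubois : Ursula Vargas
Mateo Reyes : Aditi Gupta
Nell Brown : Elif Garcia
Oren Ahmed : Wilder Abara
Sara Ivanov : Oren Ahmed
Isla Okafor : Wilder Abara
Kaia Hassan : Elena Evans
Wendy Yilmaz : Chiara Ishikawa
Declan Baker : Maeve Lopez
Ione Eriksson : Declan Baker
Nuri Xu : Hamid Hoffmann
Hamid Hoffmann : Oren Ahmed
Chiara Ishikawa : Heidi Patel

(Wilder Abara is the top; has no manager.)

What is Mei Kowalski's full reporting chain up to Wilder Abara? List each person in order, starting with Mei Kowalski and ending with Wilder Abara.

Mei Kowalski reports to Elena Evans. Elena Evans reports to Ursula Vargas. Ursula Vargas reports to Oren Ahmed. Oren Ahmed reports to Wilder Abara. Wilder Abara is at the top.

Mei Kowalski -> Elena Evans -> Ursula Vargas -> Oren Ahmed -> Wilder Abara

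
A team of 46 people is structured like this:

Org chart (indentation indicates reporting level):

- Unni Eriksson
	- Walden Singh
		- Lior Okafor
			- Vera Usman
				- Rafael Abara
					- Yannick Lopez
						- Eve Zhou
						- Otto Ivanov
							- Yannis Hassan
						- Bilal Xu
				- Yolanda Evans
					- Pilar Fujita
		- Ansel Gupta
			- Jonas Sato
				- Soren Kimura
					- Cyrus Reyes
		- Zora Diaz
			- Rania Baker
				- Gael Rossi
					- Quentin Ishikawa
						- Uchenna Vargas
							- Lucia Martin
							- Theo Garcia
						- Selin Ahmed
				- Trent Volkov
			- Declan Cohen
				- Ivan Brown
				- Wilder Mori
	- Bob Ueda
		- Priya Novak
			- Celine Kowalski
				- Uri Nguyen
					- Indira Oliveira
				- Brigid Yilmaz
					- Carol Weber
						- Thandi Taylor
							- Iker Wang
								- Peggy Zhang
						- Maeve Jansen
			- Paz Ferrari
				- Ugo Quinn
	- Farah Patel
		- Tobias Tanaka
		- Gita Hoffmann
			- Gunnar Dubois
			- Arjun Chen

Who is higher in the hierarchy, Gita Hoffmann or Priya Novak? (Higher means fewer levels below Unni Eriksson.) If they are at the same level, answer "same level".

same level

Both Gita Hoffmann and Priya Novak are 2 levels below Unni Eriksson.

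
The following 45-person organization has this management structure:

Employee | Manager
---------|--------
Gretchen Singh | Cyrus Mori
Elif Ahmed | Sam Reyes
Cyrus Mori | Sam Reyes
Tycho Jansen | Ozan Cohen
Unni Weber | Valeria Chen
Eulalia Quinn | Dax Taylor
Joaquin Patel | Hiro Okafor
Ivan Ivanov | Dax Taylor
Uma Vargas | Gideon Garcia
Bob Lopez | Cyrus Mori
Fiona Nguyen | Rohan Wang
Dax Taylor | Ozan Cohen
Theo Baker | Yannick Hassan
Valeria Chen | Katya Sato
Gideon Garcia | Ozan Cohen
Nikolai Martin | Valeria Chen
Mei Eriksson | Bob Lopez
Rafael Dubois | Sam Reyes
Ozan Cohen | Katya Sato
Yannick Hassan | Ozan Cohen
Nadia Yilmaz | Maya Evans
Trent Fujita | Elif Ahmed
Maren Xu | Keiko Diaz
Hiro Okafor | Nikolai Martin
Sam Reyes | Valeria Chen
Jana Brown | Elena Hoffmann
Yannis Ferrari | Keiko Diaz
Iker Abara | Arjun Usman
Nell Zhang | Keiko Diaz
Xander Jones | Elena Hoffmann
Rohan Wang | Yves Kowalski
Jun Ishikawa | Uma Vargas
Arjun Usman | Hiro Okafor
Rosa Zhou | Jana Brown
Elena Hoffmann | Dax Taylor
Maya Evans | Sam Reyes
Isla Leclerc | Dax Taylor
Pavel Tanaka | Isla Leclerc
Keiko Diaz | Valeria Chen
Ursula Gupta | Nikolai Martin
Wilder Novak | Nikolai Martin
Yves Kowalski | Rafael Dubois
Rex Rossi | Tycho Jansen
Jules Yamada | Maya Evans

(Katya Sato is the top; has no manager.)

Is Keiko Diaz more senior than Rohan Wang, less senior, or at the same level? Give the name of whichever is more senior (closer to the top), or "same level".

Keiko Diaz is 2 levels below Katya Sato; Rohan Wang is 5. Keiko Diaz is higher.

Keiko Diaz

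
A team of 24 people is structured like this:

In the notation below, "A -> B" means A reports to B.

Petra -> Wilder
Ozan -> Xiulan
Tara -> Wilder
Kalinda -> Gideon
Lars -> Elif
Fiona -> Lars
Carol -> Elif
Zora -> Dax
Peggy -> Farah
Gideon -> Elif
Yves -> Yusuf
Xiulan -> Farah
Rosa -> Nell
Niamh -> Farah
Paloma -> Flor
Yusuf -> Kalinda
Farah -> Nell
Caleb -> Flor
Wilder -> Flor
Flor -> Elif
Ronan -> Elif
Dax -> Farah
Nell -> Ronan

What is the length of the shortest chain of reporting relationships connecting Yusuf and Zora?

Yusuf is 3 levels below Elif, and Zora is 5 levels below Elif (their lowest common manager). The shortest path runs up from Yusuf to Elif and back down to Zora: 3 + 5 = 8 links.

8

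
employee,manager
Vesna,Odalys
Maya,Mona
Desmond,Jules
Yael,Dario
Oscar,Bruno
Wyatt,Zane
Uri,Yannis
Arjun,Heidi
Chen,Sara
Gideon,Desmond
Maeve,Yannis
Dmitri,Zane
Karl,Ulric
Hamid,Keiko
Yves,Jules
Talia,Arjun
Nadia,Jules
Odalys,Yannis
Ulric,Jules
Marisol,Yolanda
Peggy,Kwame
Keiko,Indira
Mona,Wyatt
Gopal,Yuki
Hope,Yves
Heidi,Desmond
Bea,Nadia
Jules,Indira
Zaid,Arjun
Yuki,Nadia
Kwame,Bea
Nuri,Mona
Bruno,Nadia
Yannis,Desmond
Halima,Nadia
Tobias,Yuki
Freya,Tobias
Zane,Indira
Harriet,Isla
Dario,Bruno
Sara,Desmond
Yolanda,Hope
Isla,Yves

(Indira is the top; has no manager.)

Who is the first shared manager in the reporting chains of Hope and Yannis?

Hope's chain of managers is Yves, Jules, Indira. Yannis's chain of managers is Desmond, Jules, Indira. The first manager that appears in both chains is Jules.

Jules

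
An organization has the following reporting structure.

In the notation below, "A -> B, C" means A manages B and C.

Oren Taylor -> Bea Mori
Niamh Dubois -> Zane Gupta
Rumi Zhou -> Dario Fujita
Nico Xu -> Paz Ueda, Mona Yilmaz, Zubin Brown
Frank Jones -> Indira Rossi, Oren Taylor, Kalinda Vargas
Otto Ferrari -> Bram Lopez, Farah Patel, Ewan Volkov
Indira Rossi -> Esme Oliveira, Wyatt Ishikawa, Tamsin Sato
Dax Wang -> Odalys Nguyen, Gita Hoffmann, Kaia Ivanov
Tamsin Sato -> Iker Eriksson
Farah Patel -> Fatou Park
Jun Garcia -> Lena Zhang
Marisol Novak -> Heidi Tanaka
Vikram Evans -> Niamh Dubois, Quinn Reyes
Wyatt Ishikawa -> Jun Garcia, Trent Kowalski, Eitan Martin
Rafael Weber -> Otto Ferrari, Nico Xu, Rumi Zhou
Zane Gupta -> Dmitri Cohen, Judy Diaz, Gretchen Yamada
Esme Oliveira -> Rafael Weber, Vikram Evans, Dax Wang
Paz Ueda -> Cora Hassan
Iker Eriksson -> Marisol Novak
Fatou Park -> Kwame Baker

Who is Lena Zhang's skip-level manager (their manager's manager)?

Wyatt Ishikawa

Lena Zhang reports to Jun Garcia, and Jun Garcia reports to Wyatt Ishikawa. So Lena Zhang's skip-level manager is Wyatt Ishikawa.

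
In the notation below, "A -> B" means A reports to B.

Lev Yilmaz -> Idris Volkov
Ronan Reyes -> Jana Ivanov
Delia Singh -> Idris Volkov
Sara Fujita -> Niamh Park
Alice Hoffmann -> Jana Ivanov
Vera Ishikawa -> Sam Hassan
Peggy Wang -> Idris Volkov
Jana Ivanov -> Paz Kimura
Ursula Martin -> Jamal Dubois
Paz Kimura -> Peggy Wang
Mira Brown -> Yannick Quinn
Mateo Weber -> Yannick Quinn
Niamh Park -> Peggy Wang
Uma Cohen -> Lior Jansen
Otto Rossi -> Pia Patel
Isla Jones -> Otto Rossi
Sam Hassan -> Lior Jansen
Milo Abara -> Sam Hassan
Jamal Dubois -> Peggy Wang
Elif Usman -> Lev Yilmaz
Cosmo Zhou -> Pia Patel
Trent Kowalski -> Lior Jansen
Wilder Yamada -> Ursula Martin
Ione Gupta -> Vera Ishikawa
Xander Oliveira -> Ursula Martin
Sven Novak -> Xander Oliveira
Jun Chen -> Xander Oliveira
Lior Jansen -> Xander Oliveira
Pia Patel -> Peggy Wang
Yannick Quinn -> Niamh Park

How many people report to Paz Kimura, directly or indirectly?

Paz Kimura directly manages Jana Ivanov. Under Jana Ivanov: Ronan Reyes, Alice Hoffmann (2). That's 3 in total.

3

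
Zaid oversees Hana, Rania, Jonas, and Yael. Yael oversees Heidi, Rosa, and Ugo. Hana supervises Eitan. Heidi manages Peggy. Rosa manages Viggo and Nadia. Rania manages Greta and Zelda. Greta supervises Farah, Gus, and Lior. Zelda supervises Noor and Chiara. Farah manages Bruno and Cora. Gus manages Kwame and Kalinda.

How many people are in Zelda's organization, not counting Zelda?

Zelda directly manages Noor, Chiara. Noor has no reports. Chiara has no reports. So Zelda's organization is 2 direct reports plus everyone under them: 1 + 1 = 2.

2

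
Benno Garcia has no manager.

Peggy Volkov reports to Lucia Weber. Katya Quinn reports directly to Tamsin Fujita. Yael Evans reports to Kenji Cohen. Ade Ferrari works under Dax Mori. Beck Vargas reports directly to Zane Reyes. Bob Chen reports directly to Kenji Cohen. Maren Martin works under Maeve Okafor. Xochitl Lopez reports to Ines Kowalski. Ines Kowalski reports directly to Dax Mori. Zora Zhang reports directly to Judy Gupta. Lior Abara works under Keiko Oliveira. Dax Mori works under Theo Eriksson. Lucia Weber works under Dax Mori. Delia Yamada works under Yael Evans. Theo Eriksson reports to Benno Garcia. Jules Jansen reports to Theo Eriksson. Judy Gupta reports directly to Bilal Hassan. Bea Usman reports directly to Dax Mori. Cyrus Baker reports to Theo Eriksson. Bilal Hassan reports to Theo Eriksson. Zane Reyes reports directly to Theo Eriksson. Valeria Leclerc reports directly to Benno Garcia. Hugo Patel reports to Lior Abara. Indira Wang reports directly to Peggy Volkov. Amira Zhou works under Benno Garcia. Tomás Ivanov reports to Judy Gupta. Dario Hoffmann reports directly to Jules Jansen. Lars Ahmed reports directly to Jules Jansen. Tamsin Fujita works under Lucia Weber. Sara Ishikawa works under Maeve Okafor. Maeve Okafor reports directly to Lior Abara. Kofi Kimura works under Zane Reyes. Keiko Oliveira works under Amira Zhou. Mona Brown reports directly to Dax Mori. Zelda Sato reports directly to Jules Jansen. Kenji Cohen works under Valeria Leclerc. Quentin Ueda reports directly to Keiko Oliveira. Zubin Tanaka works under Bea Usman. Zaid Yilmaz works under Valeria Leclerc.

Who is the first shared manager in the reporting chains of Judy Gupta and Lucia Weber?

Theo Eriksson

Judy Gupta's chain of managers is Bilal Hassan, Theo Eriksson, Benno Garcia. Lucia Weber's chain of managers is Dax Mori, Theo Eriksson, Benno Garcia. The first manager that appears in both chains is Theo Eriksson.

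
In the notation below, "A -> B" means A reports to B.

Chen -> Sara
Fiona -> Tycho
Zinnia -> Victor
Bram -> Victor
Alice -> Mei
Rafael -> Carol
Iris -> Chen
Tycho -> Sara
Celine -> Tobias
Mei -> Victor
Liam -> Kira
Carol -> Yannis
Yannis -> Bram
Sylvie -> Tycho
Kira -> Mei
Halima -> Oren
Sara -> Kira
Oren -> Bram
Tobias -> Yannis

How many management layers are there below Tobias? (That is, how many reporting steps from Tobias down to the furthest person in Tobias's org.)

The longest chain under Tobias runs Tobias → Celine, which is 1 level below Tobias.

1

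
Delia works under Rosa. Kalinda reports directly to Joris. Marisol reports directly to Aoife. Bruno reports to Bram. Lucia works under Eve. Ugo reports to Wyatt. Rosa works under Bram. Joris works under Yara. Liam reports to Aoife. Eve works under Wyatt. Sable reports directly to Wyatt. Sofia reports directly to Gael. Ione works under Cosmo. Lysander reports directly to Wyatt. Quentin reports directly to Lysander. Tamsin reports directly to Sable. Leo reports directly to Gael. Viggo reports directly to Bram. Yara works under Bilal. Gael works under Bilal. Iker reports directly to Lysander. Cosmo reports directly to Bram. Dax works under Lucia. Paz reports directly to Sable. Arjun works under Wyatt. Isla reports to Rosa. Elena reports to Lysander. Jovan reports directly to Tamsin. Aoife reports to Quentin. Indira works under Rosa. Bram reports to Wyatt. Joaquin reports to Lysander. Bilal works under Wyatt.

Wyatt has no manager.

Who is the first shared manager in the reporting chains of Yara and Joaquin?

Yara's chain of managers is Bilal, Wyatt. Joaquin's chain of managers is Lysander, Wyatt. The first manager that appears in both chains is Wyatt.

Wyatt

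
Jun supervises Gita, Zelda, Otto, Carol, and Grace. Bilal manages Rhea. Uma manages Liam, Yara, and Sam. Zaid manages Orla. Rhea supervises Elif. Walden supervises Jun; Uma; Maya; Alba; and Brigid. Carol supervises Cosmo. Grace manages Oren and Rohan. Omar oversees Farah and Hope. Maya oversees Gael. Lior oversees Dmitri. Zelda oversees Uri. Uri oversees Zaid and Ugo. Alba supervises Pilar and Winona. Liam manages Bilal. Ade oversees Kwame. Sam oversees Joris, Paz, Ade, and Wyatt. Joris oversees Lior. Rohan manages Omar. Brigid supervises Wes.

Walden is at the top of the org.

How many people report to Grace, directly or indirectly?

5

Grace directly manages Rohan, Oren. Under Rohan: Omar, Hope, Farah (3). Oren has no reports. So Grace's organization is 2 direct reports plus everyone under them: 4 + 1 = 5.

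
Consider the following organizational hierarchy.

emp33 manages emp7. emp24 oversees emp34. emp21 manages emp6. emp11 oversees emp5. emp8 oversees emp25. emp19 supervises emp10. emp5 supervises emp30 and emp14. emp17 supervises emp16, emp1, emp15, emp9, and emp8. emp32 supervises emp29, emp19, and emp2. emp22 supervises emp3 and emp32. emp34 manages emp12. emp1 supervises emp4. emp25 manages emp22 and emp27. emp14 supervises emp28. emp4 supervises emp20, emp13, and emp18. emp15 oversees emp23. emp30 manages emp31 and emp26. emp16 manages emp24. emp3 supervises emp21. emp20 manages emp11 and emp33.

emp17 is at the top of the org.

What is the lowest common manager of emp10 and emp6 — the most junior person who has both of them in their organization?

emp22

emp10's chain of managers is emp19, emp32, emp22, emp25, emp8, emp17. emp6's chain of managers is emp21, emp3, emp22, emp25, emp8, emp17. The first manager that appears in both chains is emp22.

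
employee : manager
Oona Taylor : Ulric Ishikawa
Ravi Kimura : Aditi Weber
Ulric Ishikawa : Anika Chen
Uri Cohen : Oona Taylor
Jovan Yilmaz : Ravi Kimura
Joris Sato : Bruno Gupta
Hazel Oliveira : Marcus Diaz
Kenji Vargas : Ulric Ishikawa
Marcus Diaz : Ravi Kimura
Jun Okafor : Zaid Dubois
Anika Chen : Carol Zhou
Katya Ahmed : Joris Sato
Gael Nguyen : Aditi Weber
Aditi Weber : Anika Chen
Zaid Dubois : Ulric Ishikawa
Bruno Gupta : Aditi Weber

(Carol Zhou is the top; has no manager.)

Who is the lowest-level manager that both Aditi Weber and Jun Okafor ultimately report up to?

Aditi Weber's chain of managers is Anika Chen, Carol Zhou. Jun Okafor's chain of managers is Zaid Dubois, Ulric Ishikawa, Anika Chen, Carol Zhou. The first manager that appears in both chains is Anika Chen.

Anika Chen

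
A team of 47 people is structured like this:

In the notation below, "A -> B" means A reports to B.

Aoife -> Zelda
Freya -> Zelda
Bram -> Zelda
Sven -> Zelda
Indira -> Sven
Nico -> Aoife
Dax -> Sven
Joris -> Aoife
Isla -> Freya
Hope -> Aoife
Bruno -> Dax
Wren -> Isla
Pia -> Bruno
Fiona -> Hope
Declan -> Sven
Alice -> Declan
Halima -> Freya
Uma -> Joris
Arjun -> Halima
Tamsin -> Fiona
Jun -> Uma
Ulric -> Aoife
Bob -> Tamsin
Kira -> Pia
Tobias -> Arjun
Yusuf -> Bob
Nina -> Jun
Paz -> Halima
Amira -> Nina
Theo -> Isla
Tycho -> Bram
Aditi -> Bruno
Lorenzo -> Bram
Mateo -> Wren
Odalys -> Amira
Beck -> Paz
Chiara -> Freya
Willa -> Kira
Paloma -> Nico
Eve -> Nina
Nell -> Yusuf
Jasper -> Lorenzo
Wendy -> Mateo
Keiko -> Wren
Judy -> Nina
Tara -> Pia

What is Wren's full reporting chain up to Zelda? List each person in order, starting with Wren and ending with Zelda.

Wren -> Isla -> Freya -> Zelda

Wren reports to Isla. Isla reports to Freya. Freya reports to Zelda. Zelda is at the top.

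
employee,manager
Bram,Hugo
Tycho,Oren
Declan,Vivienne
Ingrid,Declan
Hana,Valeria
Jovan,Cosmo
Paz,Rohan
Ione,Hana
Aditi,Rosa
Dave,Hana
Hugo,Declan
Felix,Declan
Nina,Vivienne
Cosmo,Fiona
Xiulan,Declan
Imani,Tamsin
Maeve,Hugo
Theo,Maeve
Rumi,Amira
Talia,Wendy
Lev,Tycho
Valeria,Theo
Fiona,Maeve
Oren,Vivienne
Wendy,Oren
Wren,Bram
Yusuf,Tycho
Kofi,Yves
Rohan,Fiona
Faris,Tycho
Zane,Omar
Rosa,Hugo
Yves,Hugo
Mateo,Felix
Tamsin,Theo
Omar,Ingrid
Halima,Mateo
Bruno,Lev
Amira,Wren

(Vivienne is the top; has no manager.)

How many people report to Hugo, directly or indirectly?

21

Hugo directly manages Maeve, Rosa, Yves, Bram. Under Maeve: Fiona, Cosmo, Jovan, Rohan, Paz, Theo, Tamsin, Imani, Valeria, Hana, Dave, Ione (12). Under Rosa: Aditi (1). Under Yves: Kofi (1). Under Bram: Wren, Amira, Rumi (3). So Hugo's organization is 4 direct reports plus everyone under them: 13 + 2 + 2 + 4 = 21.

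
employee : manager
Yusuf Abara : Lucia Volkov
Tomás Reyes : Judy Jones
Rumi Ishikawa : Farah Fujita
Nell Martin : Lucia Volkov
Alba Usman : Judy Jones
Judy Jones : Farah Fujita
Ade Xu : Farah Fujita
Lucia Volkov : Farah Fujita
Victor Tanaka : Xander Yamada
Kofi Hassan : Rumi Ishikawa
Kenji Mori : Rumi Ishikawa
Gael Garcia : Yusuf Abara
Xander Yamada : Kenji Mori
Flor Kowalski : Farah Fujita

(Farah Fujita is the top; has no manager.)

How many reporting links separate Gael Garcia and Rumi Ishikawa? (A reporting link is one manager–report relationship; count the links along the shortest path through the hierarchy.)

4

Gael Garcia is 3 levels below Farah Fujita, and Rumi Ishikawa is 1 level below Farah Fujita (their lowest common manager). The shortest path runs up from Gael Garcia to Farah Fujita and back down to Rumi Ishikawa: 3 + 1 = 4 links.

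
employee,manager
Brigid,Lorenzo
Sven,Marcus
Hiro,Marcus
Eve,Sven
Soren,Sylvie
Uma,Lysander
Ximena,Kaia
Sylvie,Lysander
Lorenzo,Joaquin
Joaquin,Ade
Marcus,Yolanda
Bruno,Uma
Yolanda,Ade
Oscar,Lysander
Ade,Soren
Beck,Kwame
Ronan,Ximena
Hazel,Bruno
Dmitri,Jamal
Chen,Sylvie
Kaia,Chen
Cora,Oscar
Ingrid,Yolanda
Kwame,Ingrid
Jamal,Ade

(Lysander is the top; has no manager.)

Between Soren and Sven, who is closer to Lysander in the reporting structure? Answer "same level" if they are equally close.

Soren is 2 levels below Lysander; Sven is 6. Soren is higher.

Soren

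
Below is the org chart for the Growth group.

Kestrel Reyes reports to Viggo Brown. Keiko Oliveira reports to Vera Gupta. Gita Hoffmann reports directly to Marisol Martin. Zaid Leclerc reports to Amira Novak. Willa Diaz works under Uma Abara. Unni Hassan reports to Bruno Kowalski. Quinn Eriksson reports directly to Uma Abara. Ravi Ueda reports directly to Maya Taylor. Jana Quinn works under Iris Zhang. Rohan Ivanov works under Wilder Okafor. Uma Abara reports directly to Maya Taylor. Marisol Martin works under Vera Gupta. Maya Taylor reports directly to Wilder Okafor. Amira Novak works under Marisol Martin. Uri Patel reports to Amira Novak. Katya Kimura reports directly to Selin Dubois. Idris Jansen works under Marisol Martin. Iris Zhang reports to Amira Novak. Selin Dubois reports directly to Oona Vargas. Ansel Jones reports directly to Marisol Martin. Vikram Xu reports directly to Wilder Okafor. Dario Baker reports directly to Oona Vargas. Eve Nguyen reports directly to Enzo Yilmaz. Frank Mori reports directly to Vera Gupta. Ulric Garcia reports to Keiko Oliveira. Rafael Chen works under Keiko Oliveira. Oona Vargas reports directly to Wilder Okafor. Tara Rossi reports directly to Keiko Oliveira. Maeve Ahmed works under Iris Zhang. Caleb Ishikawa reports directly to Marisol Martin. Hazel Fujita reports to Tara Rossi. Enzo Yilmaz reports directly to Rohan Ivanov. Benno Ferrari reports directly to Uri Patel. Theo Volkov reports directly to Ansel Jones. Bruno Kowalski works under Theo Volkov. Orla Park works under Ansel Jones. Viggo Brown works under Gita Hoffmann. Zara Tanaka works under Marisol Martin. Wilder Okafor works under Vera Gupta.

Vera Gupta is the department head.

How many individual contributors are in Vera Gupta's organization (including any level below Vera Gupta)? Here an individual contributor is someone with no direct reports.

21

The people in Vera Gupta's organization with no one reporting to them are Frank Mori, Ulric Garcia, Hazel Fujita, Rafael Chen, Vikram Xu, Eve Nguyen, Katya Kimura, Dario Baker, Ravi Ueda, Quinn Eriksson, Willa Diaz, Caleb Ishikawa, Zara Tanaka, Jana Quinn, Maeve Ahmed, Benno Ferrari, Zaid Leclerc, Idris Jansen, Orla Park, Unni Hassan, Kestrel Reyes. That is 21.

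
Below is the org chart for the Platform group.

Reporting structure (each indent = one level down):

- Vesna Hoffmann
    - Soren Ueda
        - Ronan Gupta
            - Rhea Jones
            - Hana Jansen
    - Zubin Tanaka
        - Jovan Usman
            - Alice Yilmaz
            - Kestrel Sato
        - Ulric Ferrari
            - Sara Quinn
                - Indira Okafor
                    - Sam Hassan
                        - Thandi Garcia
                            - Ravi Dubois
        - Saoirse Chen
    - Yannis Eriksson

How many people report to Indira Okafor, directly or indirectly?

3

Indira Okafor directly manages Sam Hassan. Under Sam Hassan: Thandi Garcia, Ravi Dubois (2). That's 3 in total.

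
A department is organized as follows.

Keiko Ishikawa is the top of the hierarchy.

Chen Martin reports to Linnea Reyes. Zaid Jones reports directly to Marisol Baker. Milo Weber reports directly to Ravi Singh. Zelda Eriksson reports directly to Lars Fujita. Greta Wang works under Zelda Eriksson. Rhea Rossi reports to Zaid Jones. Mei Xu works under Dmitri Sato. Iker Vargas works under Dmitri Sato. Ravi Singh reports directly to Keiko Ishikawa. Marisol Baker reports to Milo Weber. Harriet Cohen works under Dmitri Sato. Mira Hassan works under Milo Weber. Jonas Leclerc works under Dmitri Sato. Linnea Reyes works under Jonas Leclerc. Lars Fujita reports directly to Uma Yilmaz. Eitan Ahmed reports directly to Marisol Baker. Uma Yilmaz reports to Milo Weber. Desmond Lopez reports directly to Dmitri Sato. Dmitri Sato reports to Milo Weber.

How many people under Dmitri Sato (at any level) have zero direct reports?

The people in Dmitri Sato's organization with no one reporting to them are Harriet Cohen, Mei Xu, Iker Vargas, Chen Martin, Desmond Lopez. That is 5.

5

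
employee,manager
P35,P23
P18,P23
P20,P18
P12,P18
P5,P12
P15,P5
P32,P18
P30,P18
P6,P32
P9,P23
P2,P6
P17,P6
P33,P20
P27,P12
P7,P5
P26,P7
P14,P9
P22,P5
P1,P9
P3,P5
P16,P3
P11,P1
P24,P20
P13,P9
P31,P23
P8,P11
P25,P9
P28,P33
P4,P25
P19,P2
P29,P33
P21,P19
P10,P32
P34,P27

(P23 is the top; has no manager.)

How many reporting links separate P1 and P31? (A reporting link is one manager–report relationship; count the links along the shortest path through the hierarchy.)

3

P1 is 2 levels below P23, and P31 is 1 level below P23 (their lowest common manager). The shortest path runs up from P1 to P23 and back down to P31: 2 + 1 = 3 links.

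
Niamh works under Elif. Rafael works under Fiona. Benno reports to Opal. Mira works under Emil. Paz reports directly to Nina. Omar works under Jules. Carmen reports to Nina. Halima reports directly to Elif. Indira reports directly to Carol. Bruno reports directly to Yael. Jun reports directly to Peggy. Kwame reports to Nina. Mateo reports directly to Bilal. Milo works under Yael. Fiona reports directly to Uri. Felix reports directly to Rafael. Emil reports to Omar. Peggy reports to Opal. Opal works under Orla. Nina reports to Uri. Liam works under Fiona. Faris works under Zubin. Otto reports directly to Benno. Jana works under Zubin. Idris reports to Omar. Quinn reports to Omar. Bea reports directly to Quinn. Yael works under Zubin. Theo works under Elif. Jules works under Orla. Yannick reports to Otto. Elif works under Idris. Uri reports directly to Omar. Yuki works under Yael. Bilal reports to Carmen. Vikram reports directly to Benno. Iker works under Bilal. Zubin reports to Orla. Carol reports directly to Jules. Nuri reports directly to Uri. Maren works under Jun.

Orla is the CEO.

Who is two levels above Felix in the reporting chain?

Fiona

Felix reports to Rafael, and Rafael reports to Fiona. So Felix's skip-level manager is Fiona.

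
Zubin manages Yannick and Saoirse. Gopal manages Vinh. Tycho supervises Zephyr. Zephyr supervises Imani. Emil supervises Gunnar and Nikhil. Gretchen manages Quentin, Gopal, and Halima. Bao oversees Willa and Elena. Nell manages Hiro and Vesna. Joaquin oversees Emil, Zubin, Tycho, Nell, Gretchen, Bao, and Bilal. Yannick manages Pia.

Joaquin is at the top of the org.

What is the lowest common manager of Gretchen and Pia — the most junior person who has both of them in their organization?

Gretchen's chain of managers is Joaquin. Pia's chain of managers is Yannick, Zubin, Joaquin. The first manager that appears in both chains is Joaquin.

Joaquin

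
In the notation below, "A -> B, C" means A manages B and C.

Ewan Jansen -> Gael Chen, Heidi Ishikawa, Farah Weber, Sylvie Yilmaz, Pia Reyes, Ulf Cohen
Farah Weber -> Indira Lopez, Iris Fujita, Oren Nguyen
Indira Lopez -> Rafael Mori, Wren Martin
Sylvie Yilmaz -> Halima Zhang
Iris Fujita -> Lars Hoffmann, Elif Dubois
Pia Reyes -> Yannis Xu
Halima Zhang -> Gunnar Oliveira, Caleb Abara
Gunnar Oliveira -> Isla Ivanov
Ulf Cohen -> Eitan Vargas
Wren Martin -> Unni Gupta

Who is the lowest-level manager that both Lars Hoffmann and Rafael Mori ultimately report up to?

Lars Hoffmann's chain of managers is Iris Fujita, Farah Weber, Ewan Jansen. Rafael Mori's chain of managers is Indira Lopez, Farah Weber, Ewan Jansen. The first manager that appears in both chains is Farah Weber.

Farah Weber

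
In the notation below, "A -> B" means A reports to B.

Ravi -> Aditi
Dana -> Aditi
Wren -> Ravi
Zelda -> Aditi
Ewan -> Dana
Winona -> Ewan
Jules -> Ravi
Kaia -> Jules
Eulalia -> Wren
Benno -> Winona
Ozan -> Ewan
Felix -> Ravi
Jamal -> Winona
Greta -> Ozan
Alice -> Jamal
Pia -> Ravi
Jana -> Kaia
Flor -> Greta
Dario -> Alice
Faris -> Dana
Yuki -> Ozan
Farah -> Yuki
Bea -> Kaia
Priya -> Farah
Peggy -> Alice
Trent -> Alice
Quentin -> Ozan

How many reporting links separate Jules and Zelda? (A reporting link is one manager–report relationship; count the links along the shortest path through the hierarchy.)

Jules is 2 levels below Aditi, and Zelda is 1 level below Aditi (their lowest common manager). The shortest path runs up from Jules to Aditi and back down to Zelda: 2 + 1 = 3 links.

3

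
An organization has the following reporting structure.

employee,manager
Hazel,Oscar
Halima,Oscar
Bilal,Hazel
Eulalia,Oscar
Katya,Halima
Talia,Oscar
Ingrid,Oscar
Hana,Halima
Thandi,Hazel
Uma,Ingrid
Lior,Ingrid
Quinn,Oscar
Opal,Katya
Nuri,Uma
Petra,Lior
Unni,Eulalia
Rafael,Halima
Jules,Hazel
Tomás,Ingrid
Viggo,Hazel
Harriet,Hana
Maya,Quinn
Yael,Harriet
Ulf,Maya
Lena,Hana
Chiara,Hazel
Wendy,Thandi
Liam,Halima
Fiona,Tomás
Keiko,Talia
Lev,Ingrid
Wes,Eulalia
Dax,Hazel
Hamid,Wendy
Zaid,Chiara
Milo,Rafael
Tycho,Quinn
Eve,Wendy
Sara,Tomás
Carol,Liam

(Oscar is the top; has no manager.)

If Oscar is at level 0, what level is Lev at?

2

Chain from Lev up to Oscar: Lev → Ingrid → Oscar. That is 2 steps up, so Lev is 2 levels below Oscar.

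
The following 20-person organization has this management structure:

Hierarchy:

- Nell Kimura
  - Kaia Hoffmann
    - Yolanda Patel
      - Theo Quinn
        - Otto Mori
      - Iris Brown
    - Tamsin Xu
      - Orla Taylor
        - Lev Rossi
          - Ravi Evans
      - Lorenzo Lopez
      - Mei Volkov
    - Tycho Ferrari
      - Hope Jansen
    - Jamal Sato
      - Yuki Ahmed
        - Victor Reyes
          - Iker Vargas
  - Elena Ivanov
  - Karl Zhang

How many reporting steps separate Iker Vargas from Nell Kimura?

5

Chain from Iker Vargas up to Nell Kimura: Iker Vargas → Victor Reyes → Yuki Ahmed → Jamal Sato → Kaia Hoffmann → Nell Kimura. That is 5 steps up, so Iker Vargas is 5 levels below Nell Kimura.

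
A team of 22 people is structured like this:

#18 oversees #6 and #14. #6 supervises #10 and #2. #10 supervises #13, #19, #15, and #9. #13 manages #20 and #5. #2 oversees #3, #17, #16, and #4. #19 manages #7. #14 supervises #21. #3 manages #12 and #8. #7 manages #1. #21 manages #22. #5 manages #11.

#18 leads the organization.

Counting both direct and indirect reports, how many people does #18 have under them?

#18 directly manages #6, #14. Under #6: #2, #4, #16, #17, #3, #8, #12, #10, #9, #15, #19, #7, #1, #13, #5, #11, #20 (17). Under #14: #21, #22 (2). So #18's organization is 2 direct reports plus everyone under them: 18 + 3 = 21.

21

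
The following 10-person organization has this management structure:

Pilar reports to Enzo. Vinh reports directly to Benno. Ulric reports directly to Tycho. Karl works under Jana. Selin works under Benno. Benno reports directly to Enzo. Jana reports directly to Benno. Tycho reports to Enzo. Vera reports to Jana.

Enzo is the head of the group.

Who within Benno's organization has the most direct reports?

Direct-report counts within Benno's organization: Benno has 3; Jana has 2. The largest is 3, held by Benno.

Benno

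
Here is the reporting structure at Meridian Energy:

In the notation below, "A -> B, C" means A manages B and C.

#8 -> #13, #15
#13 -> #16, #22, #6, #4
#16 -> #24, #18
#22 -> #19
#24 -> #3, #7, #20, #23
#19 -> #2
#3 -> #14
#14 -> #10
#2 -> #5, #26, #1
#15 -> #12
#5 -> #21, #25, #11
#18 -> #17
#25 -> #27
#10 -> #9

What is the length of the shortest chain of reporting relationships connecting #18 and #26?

6

#18 is 2 levels below #13, and #26 is 4 levels below #13 (their lowest common manager). The shortest path runs up from #18 to #13 and back down to #26: 2 + 4 = 6 links.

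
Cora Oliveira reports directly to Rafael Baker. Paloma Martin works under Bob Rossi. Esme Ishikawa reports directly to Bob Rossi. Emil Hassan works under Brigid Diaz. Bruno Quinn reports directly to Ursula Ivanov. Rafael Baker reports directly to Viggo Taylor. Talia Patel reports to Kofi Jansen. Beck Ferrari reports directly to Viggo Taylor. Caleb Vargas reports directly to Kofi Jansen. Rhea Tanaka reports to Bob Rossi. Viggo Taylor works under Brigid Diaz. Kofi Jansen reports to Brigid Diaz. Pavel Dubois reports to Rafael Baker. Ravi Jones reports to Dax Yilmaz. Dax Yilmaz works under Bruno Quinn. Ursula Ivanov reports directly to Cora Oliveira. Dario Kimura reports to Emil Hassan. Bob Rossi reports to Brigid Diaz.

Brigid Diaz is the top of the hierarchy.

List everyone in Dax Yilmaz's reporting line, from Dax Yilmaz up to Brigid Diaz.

Dax Yilmaz -> Bruno Quinn -> Ursula Ivanov -> Cora Oliveira -> Rafael Baker -> Viggo Taylor -> Brigid Diaz

Dax Yilmaz reports to Bruno Quinn. Bruno Quinn reports to Ursula Ivanov. Ursula Ivanov reports to Cora Oliveira. Cora Oliveira reports to Rafael Baker. Rafael Baker reports to Viggo Taylor. Viggo Taylor reports to Brigid Diaz. Brigid Diaz is at the top.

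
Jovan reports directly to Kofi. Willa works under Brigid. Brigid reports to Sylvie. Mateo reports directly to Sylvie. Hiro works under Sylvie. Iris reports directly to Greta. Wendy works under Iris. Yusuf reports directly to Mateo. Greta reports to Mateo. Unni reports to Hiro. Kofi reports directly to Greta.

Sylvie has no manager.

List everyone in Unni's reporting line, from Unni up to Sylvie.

Unni reports to Hiro. Hiro reports to Sylvie. Sylvie is at the top.

Unni -> Hiro -> Sylvie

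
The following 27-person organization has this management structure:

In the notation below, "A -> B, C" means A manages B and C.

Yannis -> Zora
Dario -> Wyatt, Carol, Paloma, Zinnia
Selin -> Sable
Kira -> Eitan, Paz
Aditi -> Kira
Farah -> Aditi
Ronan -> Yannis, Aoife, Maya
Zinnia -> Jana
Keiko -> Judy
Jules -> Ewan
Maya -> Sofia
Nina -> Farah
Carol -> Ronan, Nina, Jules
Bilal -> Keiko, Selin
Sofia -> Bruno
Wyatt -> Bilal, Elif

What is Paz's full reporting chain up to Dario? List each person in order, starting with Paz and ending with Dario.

Paz reports to Kira. Kira reports to Aditi. Aditi reports to Farah. Farah reports to Nina. Nina reports to Carol. Carol reports to Dario. Dario is at the top.

Paz -> Kira -> Aditi -> Farah -> Nina -> Carol -> Dario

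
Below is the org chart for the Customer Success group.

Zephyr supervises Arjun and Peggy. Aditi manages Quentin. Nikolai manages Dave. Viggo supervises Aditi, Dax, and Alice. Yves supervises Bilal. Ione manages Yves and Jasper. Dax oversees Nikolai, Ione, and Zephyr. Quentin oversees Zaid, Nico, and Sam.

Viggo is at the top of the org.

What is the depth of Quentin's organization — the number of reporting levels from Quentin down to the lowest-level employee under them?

The longest chain under Quentin runs Quentin → Sam, which is 1 level below Quentin.

1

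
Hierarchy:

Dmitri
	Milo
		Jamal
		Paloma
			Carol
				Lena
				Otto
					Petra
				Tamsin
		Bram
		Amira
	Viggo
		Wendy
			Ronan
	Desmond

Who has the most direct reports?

Direct-report counts: Dmitri has 3; Viggo has 1; Wendy has 1; Milo has 4; Paloma has 1; Carol has 3; Otto has 1. The largest is 4, held by Milo.

Milo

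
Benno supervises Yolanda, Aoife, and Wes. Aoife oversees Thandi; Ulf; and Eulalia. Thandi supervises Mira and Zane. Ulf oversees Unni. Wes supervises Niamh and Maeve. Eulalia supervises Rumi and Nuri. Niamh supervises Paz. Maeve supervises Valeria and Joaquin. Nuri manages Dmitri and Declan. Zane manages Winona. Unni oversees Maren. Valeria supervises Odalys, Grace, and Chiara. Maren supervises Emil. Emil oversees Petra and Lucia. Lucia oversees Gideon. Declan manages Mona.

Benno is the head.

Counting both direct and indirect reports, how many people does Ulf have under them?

6

Ulf directly manages Unni. Under Unni: Maren, Emil, Lucia, Gideon, Petra (5). That's 6 in total.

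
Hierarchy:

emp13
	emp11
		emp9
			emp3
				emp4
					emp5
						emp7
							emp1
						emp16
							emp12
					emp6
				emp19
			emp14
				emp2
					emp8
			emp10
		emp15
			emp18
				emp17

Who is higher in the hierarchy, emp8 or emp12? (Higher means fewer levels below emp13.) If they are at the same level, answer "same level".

emp8

emp8 is 5 levels below emp13; emp12 is 7. emp8 is higher.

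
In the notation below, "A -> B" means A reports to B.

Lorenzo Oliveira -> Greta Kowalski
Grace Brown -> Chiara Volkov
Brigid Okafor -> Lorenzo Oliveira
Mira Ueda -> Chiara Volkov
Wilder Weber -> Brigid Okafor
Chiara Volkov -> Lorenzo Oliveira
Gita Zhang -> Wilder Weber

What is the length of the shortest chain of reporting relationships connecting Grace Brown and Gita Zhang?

Grace Brown is 2 levels below Lorenzo Oliveira, and Gita Zhang is 3 levels below Lorenzo Oliveira (their lowest common manager). The shortest path runs up from Grace Brown to Lorenzo Oliveira and back down to Gita Zhang: 2 + 3 = 5 links.

5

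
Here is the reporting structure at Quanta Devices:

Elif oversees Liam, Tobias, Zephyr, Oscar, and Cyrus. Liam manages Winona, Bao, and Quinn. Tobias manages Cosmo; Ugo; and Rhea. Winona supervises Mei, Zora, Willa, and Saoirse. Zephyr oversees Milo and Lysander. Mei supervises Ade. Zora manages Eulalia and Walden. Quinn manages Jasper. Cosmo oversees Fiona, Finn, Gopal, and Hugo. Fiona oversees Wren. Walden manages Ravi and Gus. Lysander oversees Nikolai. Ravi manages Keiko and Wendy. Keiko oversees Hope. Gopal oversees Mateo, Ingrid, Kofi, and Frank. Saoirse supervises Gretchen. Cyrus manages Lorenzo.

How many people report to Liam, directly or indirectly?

17

Liam directly manages Winona, Quinn, Bao. Under Winona: Saoirse, Gretchen, Willa, Zora, Eulalia, Walden, Gus, Ravi, Wendy, Keiko, Hope, Mei, Ade (13). Under Quinn: Jasper (1). Bao has no reports. So Liam's organization is 3 direct reports plus everyone under them: 14 + 2 + 1 = 17.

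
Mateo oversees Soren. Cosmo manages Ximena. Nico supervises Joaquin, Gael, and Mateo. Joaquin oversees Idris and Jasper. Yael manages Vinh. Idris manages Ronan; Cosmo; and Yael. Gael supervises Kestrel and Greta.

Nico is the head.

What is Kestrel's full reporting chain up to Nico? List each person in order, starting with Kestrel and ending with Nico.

Kestrel -> Gael -> Nico

Kestrel reports to Gael. Gael reports to Nico. Nico is at the top.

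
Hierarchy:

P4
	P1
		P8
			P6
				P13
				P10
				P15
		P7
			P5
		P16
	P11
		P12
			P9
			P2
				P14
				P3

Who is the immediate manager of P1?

P1 reports directly to P4.

P4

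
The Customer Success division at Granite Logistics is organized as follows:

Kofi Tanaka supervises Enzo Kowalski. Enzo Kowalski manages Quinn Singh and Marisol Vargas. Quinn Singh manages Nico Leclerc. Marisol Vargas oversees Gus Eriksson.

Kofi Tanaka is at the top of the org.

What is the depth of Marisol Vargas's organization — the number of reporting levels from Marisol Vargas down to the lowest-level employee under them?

1

The longest chain under Marisol Vargas runs Marisol Vargas → Gus Eriksson, which is 1 level below Marisol Vargas.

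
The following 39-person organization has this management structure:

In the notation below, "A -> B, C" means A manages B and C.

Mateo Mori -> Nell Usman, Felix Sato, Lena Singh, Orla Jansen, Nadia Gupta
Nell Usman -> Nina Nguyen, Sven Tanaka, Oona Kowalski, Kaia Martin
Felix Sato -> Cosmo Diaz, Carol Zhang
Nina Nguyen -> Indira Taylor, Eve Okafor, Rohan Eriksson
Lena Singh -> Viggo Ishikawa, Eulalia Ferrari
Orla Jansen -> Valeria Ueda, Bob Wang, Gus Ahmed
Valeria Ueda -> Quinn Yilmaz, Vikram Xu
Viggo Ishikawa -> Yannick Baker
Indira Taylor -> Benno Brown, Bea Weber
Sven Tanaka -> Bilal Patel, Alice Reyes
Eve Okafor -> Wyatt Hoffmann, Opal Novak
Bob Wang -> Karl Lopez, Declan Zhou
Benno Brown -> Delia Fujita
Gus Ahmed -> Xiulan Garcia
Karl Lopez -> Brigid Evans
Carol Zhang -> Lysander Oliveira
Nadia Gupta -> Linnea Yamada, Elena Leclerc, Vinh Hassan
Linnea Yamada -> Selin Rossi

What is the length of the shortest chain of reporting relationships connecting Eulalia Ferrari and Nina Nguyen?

4

Eulalia Ferrari is 2 levels below Mateo Mori, and Nina Nguyen is 2 levels below Mateo Mori (their lowest common manager). The shortest path runs up from Eulalia Ferrari to Mateo Mori and back down to Nina Nguyen: 2 + 2 = 4 links.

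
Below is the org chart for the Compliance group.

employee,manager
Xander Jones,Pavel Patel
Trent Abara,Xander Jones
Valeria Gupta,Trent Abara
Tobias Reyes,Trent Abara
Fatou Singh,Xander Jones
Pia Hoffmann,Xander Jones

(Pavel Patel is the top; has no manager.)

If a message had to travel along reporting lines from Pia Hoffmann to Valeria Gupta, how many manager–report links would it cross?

Pia Hoffmann is 1 level below Xander Jones, and Valeria Gupta is 2 levels below Xander Jones (their lowest common manager). The shortest path runs up from Pia Hoffmann to Xander Jones and back down to Valeria Gupta: 1 + 2 = 3 links.

3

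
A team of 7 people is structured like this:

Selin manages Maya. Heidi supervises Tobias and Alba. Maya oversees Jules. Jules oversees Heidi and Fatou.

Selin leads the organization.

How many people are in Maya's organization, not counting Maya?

Maya directly manages Jules. Under Jules: Heidi, Alba, Tobias, Fatou (4). That's 5 in total.

5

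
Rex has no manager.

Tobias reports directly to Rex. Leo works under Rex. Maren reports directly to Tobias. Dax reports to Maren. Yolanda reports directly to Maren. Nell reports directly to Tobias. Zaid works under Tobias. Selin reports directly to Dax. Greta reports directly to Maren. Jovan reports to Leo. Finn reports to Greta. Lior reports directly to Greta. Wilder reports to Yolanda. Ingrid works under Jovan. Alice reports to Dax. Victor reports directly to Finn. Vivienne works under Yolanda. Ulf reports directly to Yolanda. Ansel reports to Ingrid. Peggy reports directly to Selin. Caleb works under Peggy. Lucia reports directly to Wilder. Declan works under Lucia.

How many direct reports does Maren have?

3

Maren directly manages Dax, Yolanda, Greta. That is 3 direct reports.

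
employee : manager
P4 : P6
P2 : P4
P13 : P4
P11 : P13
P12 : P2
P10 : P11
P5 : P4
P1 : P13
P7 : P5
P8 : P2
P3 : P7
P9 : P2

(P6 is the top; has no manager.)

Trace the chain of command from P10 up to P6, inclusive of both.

P10 -> P11 -> P13 -> P4 -> P6

P10 reports to P11. P11 reports to P13. P13 reports to P4. P4 reports to P6. P6 is at the top.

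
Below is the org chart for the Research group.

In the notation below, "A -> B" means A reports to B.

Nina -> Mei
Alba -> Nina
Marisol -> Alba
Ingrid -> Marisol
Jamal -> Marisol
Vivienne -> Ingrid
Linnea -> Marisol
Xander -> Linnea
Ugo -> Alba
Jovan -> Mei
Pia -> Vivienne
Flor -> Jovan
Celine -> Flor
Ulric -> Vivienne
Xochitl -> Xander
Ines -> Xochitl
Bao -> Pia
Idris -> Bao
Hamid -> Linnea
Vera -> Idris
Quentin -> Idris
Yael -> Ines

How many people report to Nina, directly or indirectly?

Nina directly manages Alba. Under Alba: Ugo, Marisol, Linnea, Hamid, Xander, Xochitl, Ines, Yael, Jamal, Ingrid, Vivienne, Ulric, Pia, Bao, Idris, Quentin, Vera (17). That's 18 in total.

18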